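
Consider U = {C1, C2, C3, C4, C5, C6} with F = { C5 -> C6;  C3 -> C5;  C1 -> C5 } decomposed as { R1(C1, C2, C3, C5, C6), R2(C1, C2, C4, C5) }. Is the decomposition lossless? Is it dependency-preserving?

lossy but dependency-preserving

Lossless test: (C1, C2, C5)⁺ = {C1, C2, C5, C6}, which is a superkey of neither fragment — lossy.
Dependency preservation: every FD's attributes lie within a single fragment, so each can be enforced locally — preserved.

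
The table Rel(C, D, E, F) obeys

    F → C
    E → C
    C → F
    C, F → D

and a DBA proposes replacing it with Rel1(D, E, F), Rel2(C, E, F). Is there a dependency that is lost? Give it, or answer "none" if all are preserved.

none

F → C lies within Rel2.
E → C lies within Rel2.
C → F lies within Rel2.
C, F → D: restricted closure across fragments reaches D.
Every dependency is enforceable on the fragments, so the decomposition is dependency-preserving.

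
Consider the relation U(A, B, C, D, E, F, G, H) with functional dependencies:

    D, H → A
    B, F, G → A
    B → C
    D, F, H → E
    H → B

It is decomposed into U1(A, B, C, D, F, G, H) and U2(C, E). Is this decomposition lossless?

No

Common attributes: U1 ∩ U2 = {C}.
No dependency enlarges {C}, so (C)⁺ = {C}.
The closure contains neither all of U1 = {A, B, C, D, F, G, H} nor all of U2 = {C, E}, so the common attributes are not a superkey of either fragment. The join is lossy.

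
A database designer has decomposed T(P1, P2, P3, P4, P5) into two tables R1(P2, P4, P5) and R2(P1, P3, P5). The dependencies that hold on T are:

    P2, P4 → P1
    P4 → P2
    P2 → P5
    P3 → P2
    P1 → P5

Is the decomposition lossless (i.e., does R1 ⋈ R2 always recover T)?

Common attributes: R1 ∩ R2 = {P5}.
No dependency enlarges {P5}, so (P5)⁺ = {P5}.
The closure contains neither all of R1 = {P2, P4, P5} nor all of R2 = {P1, P3, P5}, so the common attributes are not a superkey of either fragment. The join is lossy.

No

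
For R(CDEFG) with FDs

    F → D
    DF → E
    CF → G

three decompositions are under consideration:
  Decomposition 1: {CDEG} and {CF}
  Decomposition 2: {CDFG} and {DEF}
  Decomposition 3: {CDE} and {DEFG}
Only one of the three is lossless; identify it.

Decomposition 1: common = {C}, closure = {C} → lossy.
Decomposition 2: common = {DF}, closure = {DEF} → lossless.
Decomposition 3: common = {DE}, closure = {DE} → lossy.

Decomposition 2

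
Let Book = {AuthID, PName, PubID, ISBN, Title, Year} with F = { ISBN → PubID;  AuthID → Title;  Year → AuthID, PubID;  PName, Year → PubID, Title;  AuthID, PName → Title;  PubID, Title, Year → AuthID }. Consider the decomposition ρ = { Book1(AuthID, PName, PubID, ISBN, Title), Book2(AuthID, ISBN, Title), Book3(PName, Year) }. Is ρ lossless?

No

Chase test. Columns are AuthID, PName, PubID, ISBN, Title, Year; row i has aⱼ where attribute j ∈ Booki, else bᵢⱼ.
Initial tableau (one row per fragment):
  row 1: a1 a2 a3 a4 a5 b16
  row 2: a1 b22 b23 a4 a5 b26
  row 3: b31 a2 b33 b34 b35 a6
Rows 1 and 2 agree on ISBN; apply ISBN→PubID and equate their PubID entries.
No row becomes fully distinguished — the join is lossy.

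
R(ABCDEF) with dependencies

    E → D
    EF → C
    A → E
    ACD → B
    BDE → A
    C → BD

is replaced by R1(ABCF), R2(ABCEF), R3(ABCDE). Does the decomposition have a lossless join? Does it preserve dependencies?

lossless and dependency-preserving

Lossless test (chase): Rows 2 and 3 agree on E; apply E→D and equate their D entries. Rows 1 and 2 agree on A; apply A→E and equate their E entries. Rows 1 and 2 agree on C; apply C→BD and equate their BD entries. Row 1 is now all distinguished symbols — the join is lossless.
Dependency preservation: every FD's attributes lie within a single fragment, so each can be enforced locally — preserved.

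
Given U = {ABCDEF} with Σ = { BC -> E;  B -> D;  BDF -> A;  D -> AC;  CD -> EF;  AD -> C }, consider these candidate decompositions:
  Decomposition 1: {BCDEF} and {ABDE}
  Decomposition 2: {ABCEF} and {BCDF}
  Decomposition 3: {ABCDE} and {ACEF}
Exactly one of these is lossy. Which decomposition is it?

Decomposition 3

Decomposition 1: common = {BDE}, closure = {ABCDEF} → lossless.
Decomposition 2: common = {BCF}, closure = {ABCDEF} → lossless.
Decomposition 3: common = {ACE}, closure = {ACE} → lossy.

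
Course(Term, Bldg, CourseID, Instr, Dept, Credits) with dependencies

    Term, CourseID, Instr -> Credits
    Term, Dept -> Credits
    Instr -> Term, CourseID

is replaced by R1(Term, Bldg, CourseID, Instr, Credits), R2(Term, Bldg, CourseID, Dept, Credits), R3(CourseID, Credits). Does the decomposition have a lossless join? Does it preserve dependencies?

lossy but dependency-preserving

Lossless test (chase): applying each FD to every pair of rows produces no changes in the tableau, so no row becomes fully distinguished — the join is lossy.
Dependency preservation: every FD's attributes lie within a single fragment, so each can be enforced locally — preserved.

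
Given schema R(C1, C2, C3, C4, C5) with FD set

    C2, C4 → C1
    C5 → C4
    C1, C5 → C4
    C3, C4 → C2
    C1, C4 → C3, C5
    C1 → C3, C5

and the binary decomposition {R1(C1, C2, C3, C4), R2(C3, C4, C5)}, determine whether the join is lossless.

Yes

Common attributes: R1 ∩ R2 = {C3, C4}.
Closure of {C3, C4}: C3, C4 → C2 applies, adding C2; C2, C4 → C1 applies, adding C1; C1, C4 → C3, C5 applies, adding C5. So (C3, C4)⁺ = {C1, C2, C3, C4, C5}.
This closure contains every attribute of R1, so R1 ∩ R2 → R1. The join is lossless.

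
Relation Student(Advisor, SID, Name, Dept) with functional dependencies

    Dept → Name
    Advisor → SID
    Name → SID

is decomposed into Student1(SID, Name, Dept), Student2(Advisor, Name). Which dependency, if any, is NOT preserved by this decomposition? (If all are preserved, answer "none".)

Advisor → SID

Check Advisor → SID: no single fragment contains all of {Advisor, SID}, and the restricted closure of {Advisor} across the fragments never reaches {SID}.
Dept → Name is preserved.
Name → SID is preserved.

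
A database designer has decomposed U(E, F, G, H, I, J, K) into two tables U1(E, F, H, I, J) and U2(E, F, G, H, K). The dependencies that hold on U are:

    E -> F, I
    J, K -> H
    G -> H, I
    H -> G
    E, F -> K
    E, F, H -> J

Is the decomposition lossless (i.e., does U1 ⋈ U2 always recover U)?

Common attributes: U1 ∩ U2 = {E, F, H}.
Closure of {E, F, H}: E → F, I applies, adding I; H → G applies, adding G; E, F → K applies, adding K; E, F, H → J applies, adding J. So (E, F, H)⁺ = {E, F, G, H, I, J, K}.
This closure contains every attribute of U1, so U1 ∩ U2 → U1. The join is lossless.

Yes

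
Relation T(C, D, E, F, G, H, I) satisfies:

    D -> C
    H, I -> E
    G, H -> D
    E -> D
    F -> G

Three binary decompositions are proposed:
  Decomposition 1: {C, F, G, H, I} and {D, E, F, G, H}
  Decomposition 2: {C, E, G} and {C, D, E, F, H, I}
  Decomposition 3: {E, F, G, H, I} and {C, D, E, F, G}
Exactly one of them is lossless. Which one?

Decomposition 1: common = {F, G, H}, closure = {C, D, F, G, H} → lossy.
Decomposition 2: common = {C, E}, closure = {C, D, E} → lossy.
Decomposition 3: common = {E, F, G}, closure = {C, D, E, F, G} → lossless.

Decomposition 3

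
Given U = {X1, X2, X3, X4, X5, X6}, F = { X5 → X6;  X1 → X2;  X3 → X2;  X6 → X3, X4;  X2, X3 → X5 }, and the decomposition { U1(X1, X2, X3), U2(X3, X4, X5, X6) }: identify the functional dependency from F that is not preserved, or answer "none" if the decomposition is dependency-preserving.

X5 → X6 lies within U2.
X1 → X2 lies within U1.
X3 → X2 lies within U1.
X6 → X3, X4 lies within U2.
X2, X3 → X5: restricted closure across fragments reaches X5.
Every dependency is enforceable on the fragments, so the decomposition is dependency-preserving.

none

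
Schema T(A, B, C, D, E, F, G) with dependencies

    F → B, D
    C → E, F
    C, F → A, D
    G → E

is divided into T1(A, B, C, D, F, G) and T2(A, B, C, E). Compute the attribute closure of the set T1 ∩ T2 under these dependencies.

A, B, C, D, E, F

T1 ∩ T2 = {A, B, C}.
C → E, F applies, adding E, F
C, F → A, D applies, adding D
Closure: {A, B, C, D, E, F}.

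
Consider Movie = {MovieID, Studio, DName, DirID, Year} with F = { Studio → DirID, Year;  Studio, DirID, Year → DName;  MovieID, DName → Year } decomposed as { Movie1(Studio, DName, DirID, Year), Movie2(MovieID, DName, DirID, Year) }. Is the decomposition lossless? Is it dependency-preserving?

Lossless test: (DName, DirID, Year)⁺ = {DName, DirID, Year}, which is a superkey of neither fragment — lossy.
Dependency preservation: every FD's attributes lie within a single fragment, so each can be enforced locally — preserved.

lossy but dependency-preserving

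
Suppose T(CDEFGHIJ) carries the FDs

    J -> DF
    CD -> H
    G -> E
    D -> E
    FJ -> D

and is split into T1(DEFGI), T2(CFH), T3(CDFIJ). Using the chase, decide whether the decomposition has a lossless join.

No

Chase test. Columns are CDEFGHIJ; row i has aⱼ where attribute j ∈ Ti, else bᵢⱼ.
Initial tableau (one row per fragment):
  row 1: b11 a2 a3 a4 a5 b16 a7 b18
  row 2: a1 b22 b23 a4 b25 a6 b27 b28
  row 3: a1 a2 b33 a4 b35 b36 a7 a8
Rows 1 and 3 agree on D; apply D→E and equate their E entries.
No row becomes fully distinguished — the join is lossy.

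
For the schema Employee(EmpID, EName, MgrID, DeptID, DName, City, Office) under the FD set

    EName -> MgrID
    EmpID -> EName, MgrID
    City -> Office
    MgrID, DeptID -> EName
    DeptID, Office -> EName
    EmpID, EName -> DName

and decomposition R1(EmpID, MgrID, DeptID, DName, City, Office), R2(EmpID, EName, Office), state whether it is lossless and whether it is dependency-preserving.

lossless but not dependency-preserving

Lossless test: (EmpID, Office)⁺ = {EmpID, EName, MgrID, DName, Office}, which contains all of one fragment — lossless.
Dependency preservation: the restricted closure of {EName} across the fragments never reaches {MgrID}, so EName → MgrID cannot be enforced without a join — not preserved.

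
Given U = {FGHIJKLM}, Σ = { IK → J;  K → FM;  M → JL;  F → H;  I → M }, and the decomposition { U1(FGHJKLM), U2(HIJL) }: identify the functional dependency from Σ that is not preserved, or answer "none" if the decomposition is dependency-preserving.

I → M

Check I → M: no single fragment contains all of {IM}, and the restricted closure of {I} across the fragments never reaches {M}.
IK → J is preserved.
K → FM is preserved.
M → JL is preserved.
F → H is preserved.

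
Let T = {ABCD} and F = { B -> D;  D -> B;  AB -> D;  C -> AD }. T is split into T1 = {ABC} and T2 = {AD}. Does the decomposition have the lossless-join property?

Common attributes: T1 ∩ T2 = {A}.
No dependency enlarges {A}, so (A)⁺ = {A}.
The closure contains neither all of T1 = {ABC} nor all of T2 = {AD}, so the common attributes are not a superkey of either fragment. The join is lossy.

No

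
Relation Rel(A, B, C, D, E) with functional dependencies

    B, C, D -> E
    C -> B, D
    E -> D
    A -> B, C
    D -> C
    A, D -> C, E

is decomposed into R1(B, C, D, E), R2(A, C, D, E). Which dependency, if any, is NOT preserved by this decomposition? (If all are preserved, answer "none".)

none

B, C, D → E lies within R1.
C → B, D lies within R1.
E → D lies within R1.
A → B, C: restricted closure across fragments reaches B, C.
D → C lies within R1.
A, D → C, E lies within R2.
Every dependency is enforceable on the fragments, so the decomposition is dependency-preserving.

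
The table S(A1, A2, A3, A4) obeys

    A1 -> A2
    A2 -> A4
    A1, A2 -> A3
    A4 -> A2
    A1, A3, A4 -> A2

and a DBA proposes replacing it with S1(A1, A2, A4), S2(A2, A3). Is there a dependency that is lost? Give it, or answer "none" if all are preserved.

A1, A2 -> A3

Check A1, A2 → A3: no single fragment contains all of {A1, A2, A3}, and the restricted closure of {A1, A2} across the fragments never reaches {A3}.
A1 → A2 is preserved.
A2 → A4 is preserved.
A4 → A2 is preserved.
A1, A3, A4 → A2 is preserved.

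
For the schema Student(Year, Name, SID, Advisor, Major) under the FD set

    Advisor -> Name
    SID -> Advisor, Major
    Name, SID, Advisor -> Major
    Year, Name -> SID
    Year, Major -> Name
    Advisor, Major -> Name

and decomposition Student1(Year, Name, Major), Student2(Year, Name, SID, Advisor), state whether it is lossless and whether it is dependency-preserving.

lossless but not dependency-preserving

Lossless test: (Year, Name)⁺ = {Year, Name, SID, Advisor, Major}, which contains all of one fragment — lossless.
Dependency preservation: the restricted closure of {SID} across the fragments never reaches {Advisor, Major}, so SID → Advisor, Major cannot be enforced without a join — not preserved.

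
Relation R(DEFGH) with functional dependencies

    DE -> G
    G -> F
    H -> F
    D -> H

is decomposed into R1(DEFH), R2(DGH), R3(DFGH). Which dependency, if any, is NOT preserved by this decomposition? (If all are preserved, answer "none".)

Check DE → G: no single fragment contains all of {DEG}, and the restricted closure of {DE} across the fragments never reaches {G}.
G → F is preserved.
H → F is preserved.
D → H is preserved.

DE -> G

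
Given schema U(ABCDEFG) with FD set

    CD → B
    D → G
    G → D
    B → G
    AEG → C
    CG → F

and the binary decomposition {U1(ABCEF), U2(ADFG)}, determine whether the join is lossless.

Common attributes: U1 ∩ U2 = {AF}.
No dependency enlarges {AF}, so (AF)⁺ = {AF}.
The closure contains neither all of U1 = {ABCEF} nor all of U2 = {ADFG}, so the common attributes are not a superkey of either fragment. The join is lossy.

No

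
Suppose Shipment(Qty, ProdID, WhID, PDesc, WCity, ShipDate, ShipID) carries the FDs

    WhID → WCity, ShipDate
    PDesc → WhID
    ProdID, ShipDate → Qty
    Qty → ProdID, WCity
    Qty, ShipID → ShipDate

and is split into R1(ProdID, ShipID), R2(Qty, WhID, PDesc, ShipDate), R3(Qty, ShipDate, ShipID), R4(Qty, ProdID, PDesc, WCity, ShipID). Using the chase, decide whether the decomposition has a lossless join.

Chase test. Columns are Qty, ProdID, WhID, PDesc, WCity, ShipDate, ShipID; row i has aⱼ where attribute j ∈ Ri, else bᵢⱼ.
Initial tableau (one row per fragment):
  row 1: b11 a2 b13 b14 b15 b16 a7
  row 2: a1 b22 a3 a4 b25 a6 b27
  row 3: a1 b32 b33 b34 b35 a6 a7
  row 4: a1 a2 b43 a4 a5 b46 a7
Rows 2 and 4 agree on PDesc; apply PDesc→WhID and equate their WhID entries.
Rows 2 and 3 agree on Qty; apply Qty→ProdID, WCity and equate their ProdID, WCity entries.
Rows 2 and 4 agree on Qty; apply Qty→ProdID, WCity and equate their ProdID, WCity entries.
Rows 3 and 4 agree on Qty, ShipID; apply Qty, ShipID→ShipDate and equate their ShipDate entries.
Row 4 is now all distinguished symbols — the join is lossless.

Yes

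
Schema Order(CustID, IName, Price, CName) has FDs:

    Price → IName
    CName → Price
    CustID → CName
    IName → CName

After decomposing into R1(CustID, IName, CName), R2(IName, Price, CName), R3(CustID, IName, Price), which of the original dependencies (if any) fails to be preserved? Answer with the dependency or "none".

Price → IName lies within R2.
CName → Price lies within R2.
CustID → CName lies within R1.
IName → CName lies within R1.
Every dependency is enforceable on the fragments, so the decomposition is dependency-preserving.

none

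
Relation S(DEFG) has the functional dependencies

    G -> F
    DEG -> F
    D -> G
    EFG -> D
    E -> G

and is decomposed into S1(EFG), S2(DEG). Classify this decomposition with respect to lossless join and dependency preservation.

Lossless test: (EG)⁺ = {DEFG}, which contains all of one fragment — lossless.
Dependency preservation: DEG → F; EFG → D are not contained in any single fragment, but the restricted closure of each left-hand side across the fragments still reaches the right-hand side; the remaining FDs each lie inside some fragment. All dependencies are preserved.

lossless and dependency-preserving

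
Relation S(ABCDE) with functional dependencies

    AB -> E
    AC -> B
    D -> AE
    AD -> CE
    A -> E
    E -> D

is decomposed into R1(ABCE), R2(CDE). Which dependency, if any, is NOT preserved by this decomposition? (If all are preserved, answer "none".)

none

AB → E lies within R1.
AC → B lies within R1.
D → AE: restricted closure across fragments reaches AE.
AD → CE: restricted closure across fragments reaches CE.
A → E lies within R1.
E → D lies within R2.
Every dependency is enforceable on the fragments, so the decomposition is dependency-preserving.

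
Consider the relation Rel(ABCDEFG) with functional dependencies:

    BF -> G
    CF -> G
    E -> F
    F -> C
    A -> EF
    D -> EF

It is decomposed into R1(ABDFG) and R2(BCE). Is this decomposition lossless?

Common attributes: R1 ∩ R2 = {B}.
No dependency enlarges {B}, so (B)⁺ = {B}.
The closure contains neither all of R1 = {ABDFG} nor all of R2 = {BCE}, so the common attributes are not a superkey of either fragment. The join is lossy.

No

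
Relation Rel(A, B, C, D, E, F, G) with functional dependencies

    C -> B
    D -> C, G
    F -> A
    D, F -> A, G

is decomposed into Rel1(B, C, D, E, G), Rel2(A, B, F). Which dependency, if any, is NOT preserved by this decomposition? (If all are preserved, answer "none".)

none

C → B lies within Rel1.
D → C, G lies within Rel1.
F → A lies within Rel2.
D, F → A, G: restricted closure across fragments reaches A, G.
Every dependency is enforceable on the fragments, so the decomposition is dependency-preserving.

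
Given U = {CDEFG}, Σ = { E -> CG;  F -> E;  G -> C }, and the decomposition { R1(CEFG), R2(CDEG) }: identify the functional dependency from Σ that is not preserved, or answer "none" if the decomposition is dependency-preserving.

none

E → CG lies within R1.
F → E lies within R1.
G → C lies within R1.
Every dependency is enforceable on the fragments, so the decomposition is dependency-preserving.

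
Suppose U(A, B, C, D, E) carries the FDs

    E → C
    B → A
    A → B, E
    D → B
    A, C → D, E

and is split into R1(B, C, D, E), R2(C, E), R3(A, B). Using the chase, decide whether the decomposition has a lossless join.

Chase test. Columns are A, B, C, D, E; row i has aⱼ where attribute j ∈ Ri, else bᵢⱼ.
Initial tableau (one row per fragment):
  row 1: b11 a2 a3 a4 a5
  row 2: b21 b22 a3 b24 a5
  row 3: a1 a2 b33 b34 b35
Rows 1 and 3 agree on B; apply B→A and equate their A entries.
Rows 1 and 3 agree on A; apply A→B, E and equate their B, E entries.
Rows 1 and 3 agree on E; apply E→C and equate their C entries.
Rows 1 and 3 agree on A, C; apply A, C→D, E and equate their D, E entries.
Row 1 is now all distinguished symbols — the join is lossless.

Yes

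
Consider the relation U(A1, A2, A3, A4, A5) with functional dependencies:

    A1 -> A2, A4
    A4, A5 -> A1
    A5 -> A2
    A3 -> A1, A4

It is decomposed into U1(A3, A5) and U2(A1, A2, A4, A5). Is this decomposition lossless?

Common attributes: U1 ∩ U2 = {A5}.
Closure of {A5}: A5 → A2 applies, adding A2. So (A5)⁺ = {A2, A5}.
The closure contains neither all of U1 = {A3, A5} nor all of U2 = {A1, A2, A4, A5}, so the common attributes are not a superkey of either fragment. The join is lossy.

No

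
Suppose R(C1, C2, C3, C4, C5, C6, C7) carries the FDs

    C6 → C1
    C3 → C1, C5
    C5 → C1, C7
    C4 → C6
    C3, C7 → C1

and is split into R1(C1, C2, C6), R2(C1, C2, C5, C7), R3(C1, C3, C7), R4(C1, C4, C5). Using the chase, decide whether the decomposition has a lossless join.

Chase test. Columns are C1, C2, C3, C4, C5, C6, C7; row i has aⱼ where attribute j ∈ Ri, else bᵢⱼ.
Initial tableau (one row per fragment):
  row 1: a1 a2 b13 b14 b15 a6 b17
  row 2: a1 a2 b23 b24 a5 b26 a7
  row 3: a1 b32 a3 b34 b35 b36 a7
  row 4: a1 b42 b43 a4 a5 b46 b47
Rows 2 and 4 agree on C5; apply C5→C1, C7 and equate their C1, C7 entries.
No row becomes fully distinguished — the join is lossy.

No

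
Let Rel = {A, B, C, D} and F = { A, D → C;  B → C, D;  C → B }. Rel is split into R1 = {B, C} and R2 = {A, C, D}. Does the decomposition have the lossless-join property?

Yes

Common attributes: R1 ∩ R2 = {C}.
Closure of {C}: C → B applies, adding B; B → C, D applies, adding D. So (C)⁺ = {B, C, D}.
This closure contains every attribute of R1, so R1 ∩ R2 → R1. The join is lossless.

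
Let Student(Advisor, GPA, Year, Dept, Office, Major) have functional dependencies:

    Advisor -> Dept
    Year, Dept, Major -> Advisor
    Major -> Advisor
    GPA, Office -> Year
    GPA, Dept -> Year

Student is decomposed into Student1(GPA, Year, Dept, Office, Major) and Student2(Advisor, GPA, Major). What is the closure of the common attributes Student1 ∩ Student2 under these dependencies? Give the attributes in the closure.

Student1 ∩ Student2 = {GPA, Major}.
Major → Advisor applies, adding Advisor
Advisor → Dept applies, adding Dept
GPA, Dept → Year applies, adding Year
Closure: {Advisor, GPA, Year, Dept, Major}.

Advisor, GPA, Year, Dept, Major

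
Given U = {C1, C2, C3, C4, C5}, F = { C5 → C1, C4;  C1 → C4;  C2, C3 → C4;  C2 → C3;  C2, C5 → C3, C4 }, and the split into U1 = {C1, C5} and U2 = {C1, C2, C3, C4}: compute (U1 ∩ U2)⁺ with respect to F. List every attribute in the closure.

C1, C4

U1 ∩ U2 = {C1}.
C1 → C4 applies, adding C4
Closure: {C1, C4}.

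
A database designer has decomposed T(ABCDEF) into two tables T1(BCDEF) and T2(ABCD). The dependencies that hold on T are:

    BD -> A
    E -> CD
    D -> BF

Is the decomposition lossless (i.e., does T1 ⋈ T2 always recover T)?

Yes

Common attributes: T1 ∩ T2 = {BCD}.
Closure of {BCD}: BD → A applies, adding A; D → BF applies, adding F. So (BCD)⁺ = {ABCDF}.
This closure contains every attribute of T2, so T1 ∩ T2 → T2. The join is lossless.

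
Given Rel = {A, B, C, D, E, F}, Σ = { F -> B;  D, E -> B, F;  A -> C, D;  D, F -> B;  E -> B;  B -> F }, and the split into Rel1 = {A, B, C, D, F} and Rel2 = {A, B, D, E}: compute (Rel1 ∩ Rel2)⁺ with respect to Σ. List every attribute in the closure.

Rel1 ∩ Rel2 = {A, B, D}.
A → C, D applies, adding C
B → F applies, adding F
Closure: {A, B, C, D, F}.

A, B, C, D, F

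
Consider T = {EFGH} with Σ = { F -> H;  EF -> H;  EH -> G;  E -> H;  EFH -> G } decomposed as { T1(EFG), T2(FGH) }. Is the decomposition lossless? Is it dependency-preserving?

Lossless test: (FG)⁺ = {FGH}, which contains all of one fragment — lossless.
Dependency preservation: the restricted closure of {E} across the fragments never reaches {H}, so E → H cannot be enforced without a join — not preserved.

lossless but not dependency-preserving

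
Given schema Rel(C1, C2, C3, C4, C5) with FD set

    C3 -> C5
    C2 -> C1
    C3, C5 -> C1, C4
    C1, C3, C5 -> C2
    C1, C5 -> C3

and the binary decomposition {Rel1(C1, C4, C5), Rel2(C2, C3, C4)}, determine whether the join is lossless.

No

Common attributes: Rel1 ∩ Rel2 = {C4}.
No dependency enlarges {C4}, so (C4)⁺ = {C4}.
The closure contains neither all of Rel1 = {C1, C4, C5} nor all of Rel2 = {C2, C3, C4}, so the common attributes are not a superkey of either fragment. The join is lossy.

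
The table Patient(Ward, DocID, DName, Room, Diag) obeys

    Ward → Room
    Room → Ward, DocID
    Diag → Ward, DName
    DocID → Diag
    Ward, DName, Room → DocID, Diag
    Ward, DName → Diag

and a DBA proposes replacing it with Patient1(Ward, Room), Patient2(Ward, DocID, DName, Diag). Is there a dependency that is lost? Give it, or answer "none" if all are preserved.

Ward → Room lies within Patient1.
Room → Ward, DocID: restricted closure across fragments reaches Ward, DocID.
Diag → Ward, DName lies within Patient2.
DocID → Diag lies within Patient2.
Ward, DName, Room → DocID, Diag: restricted closure across fragments reaches DocID, Diag.
Ward, DName → Diag lies within Patient2.
Every dependency is enforceable on the fragments, so the decomposition is dependency-preserving.

none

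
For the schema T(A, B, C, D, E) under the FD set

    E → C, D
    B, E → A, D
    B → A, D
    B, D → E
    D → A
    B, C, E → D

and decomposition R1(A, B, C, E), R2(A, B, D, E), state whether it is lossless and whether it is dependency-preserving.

lossless and dependency-preserving

Lossless test: (A, B, E)⁺ = {A, B, C, D, E}, which contains all of one fragment — lossless.
Dependency preservation: E → C, D; B, C, E → D are not contained in any single fragment, but the restricted closure of each left-hand side across the fragments still reaches the right-hand side; the remaining FDs each lie inside some fragment. All dependencies are preserved.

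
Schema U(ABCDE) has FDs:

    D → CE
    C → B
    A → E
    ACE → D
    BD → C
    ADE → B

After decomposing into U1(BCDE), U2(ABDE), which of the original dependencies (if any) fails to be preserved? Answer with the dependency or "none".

ACE → D

Check ACE → D: no single fragment contains all of {ACDE}, and the restricted closure of {ACE} across the fragments never reaches {D}.
D → CE is preserved.
C → B is preserved.
A → E is preserved.
BD → C is preserved.
ADE → B is preserved.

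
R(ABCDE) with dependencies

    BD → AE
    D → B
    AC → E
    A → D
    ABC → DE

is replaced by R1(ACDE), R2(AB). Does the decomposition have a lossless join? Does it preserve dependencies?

lossless and dependency-preserving

Lossless test: (A)⁺ = {ABDE}, which contains all of one fragment — lossless.
Dependency preservation: BD → AE; D → B; ABC → DE are not contained in any single fragment, but the restricted closure of each left-hand side across the fragments still reaches the right-hand side; the remaining FDs each lie inside some fragment. All dependencies are preserved.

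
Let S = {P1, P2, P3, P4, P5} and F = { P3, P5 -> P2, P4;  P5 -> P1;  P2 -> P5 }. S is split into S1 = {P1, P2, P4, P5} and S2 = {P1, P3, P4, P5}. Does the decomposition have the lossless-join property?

Common attributes: S1 ∩ S2 = {P1, P4, P5}.
No dependency enlarges {P1, P4, P5}, so (P1, P4, P5)⁺ = {P1, P4, P5}.
The closure contains neither all of S1 = {P1, P2, P4, P5} nor all of S2 = {P1, P3, P4, P5}, so the common attributes are not a superkey of either fragment. The join is lossy.

No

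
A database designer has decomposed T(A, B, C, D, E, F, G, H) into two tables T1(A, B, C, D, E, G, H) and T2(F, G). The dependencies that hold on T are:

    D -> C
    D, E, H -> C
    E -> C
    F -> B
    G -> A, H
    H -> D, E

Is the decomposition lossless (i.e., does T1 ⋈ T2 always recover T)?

Common attributes: T1 ∩ T2 = {G}.
Closure of {G}: G → A, H applies, adding A, H; H → D, E applies, adding D, E; D → C applies, adding C. So (G)⁺ = {A, C, D, E, G, H}.
The closure contains neither all of T1 = {A, B, C, D, E, G, H} nor all of T2 = {F, G}, so the common attributes are not a superkey of either fragment. The join is lossy.

No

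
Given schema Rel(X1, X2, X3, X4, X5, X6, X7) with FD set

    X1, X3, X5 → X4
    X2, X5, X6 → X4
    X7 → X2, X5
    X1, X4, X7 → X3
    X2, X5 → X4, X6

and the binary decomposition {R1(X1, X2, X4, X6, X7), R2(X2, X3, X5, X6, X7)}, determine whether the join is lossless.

Common attributes: R1 ∩ R2 = {X2, X6, X7}.
Closure of {X2, X6, X7}: X7 → X2, X5 applies, adding X5; X2, X5 → X4, X6 applies, adding X4. So (X2, X6, X7)⁺ = {X2, X4, X5, X6, X7}.
The closure contains neither all of R1 = {X1, X2, X4, X6, X7} nor all of R2 = {X2, X3, X5, X6, X7}, so the common attributes are not a superkey of either fragment. The join is lossy.

No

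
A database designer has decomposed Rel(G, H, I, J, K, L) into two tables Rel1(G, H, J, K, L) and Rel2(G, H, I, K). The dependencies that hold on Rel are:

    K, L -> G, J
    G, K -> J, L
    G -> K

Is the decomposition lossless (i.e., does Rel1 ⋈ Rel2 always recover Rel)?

Yes

Common attributes: Rel1 ∩ Rel2 = {G, H, K}.
Closure of {G, H, K}: G, K → J, L applies, adding J, L. So (G, H, K)⁺ = {G, H, J, K, L}.
This closure contains every attribute of Rel1, so Rel1 ∩ Rel2 → Rel1. The join is lossless.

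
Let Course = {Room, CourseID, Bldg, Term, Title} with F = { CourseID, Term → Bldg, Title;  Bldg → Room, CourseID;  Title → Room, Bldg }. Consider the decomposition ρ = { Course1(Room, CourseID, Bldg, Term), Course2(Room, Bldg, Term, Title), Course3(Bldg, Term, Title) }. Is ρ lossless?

Yes

Chase test. Columns are Room, CourseID, Bldg, Term, Title; row i has aⱼ where attribute j ∈ Coursei, else bᵢⱼ.
Initial tableau (one row per fragment):
  row 1: a1 a2 a3 a4 b15
  row 2: a1 b22 a3 a4 a5
  row 3: b31 b32 a3 a4 a5
Rows 1 and 2 agree on Bldg; apply Bldg→Room, CourseID and equate their Room, CourseID entries.
Rows 1 and 3 agree on Bldg; apply Bldg→Room, CourseID and equate their Room, CourseID entries.
Rows 1 and 2 agree on CourseID, Term; apply CourseID, Term→Bldg, Title and equate their Bldg, Title entries.
Row 1 is now all distinguished symbols — the join is lossless.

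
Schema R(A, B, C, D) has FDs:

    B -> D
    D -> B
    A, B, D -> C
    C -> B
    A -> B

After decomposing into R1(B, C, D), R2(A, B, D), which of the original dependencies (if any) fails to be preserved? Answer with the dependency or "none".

A, B, D -> C

Check A, B, D → C: no single fragment contains all of {A, B, C, D}, and the restricted closure of {A, B, D} across the fragments never reaches {C}.
B → D is preserved.
D → B is preserved.
C → B is preserved.
A → B is preserved.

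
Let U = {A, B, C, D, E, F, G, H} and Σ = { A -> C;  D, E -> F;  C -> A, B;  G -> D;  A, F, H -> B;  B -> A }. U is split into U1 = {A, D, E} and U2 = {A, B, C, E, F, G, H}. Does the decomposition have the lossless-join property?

No

Common attributes: U1 ∩ U2 = {A, E}.
Closure of {A, E}: A → C applies, adding C; C → A, B applies, adding B. So (A, E)⁺ = {A, B, C, E}.
The closure contains neither all of U1 = {A, D, E} nor all of U2 = {A, B, C, E, F, G, H}, so the common attributes are not a superkey of either fragment. The join is lossy.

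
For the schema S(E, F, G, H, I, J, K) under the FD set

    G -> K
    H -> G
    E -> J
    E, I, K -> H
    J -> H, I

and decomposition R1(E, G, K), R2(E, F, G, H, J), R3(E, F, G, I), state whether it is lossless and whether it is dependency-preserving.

lossless but not dependency-preserving

Lossless test (chase): Rows 1 and 2 agree on G; apply G→K and equate their K entries. Rows 1 and 3 agree on G; apply G→K and equate their K entries. Rows 1 and 2 agree on E; apply E→J and equate their J entries. Rows 1 and 3 agree on E; apply E→J and equate their J entries. Rows 1 and 2 agree on J; apply J→H, I and equate their H, I entries. Rows 1 and 3 agree on J; apply J→H, I and equate their H, I entries. Row 2 is now all distinguished symbols — the join is lossless.
Dependency preservation: the restricted closure of {J} across the fragments never reaches {H, I}, so J → H, I cannot be enforced without a join — not preserved.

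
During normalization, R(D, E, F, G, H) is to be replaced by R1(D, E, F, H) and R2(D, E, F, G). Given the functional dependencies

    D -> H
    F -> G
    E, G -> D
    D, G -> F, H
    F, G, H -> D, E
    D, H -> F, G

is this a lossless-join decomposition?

Yes

Common attributes: R1 ∩ R2 = {D, E, F}.
Closure of {D, E, F}: D → H applies, adding H; F → G applies, adding G. So (D, E, F)⁺ = {D, E, F, G, H}.
This closure contains every attribute of R1, so R1 ∩ R2 → R1. The join is lossless.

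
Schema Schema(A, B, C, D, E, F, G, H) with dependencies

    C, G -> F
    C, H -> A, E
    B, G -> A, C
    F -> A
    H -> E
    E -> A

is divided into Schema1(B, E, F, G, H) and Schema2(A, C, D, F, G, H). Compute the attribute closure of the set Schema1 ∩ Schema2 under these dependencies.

Schema1 ∩ Schema2 = {F, G, H}.
F → A applies, adding A
H → E applies, adding E
Closure: {A, E, F, G, H}.

A, E, F, G, H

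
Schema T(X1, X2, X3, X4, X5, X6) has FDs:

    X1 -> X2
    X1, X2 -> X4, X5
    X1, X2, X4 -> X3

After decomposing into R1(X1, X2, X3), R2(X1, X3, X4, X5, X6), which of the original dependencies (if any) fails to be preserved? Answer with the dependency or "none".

X1 → X2 lies within R1.
X1, X2 → X4, X5: restricted closure across fragments reaches X4, X5.
X1, X2, X4 → X3: restricted closure across fragments reaches X3.
Every dependency is enforceable on the fragments, so the decomposition is dependency-preserving.

none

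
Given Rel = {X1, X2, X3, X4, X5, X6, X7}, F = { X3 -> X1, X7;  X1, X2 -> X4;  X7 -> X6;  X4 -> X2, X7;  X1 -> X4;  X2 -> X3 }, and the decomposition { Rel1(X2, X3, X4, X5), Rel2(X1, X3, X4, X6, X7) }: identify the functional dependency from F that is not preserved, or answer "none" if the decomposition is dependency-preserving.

X3 → X1, X7 lies within Rel2.
X1, X2 → X4: restricted closure across fragments reaches X4.
X7 → X6 lies within Rel2.
X4 → X2, X7: restricted closure across fragments reaches X2, X7.
X1 → X4 lies within Rel2.
X2 → X3 lies within Rel1.
Every dependency is enforceable on the fragments, so the decomposition is dependency-preserving.

none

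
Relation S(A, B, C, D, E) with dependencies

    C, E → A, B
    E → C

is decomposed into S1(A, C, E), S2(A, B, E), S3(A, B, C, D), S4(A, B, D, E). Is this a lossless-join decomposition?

Chase test. Columns are A, B, C, D, E; row i has aⱼ where attribute j ∈ Si, else bᵢⱼ.
Initial tableau (one row per fragment):
  row 1: a1 b12 a3 b14 a5
  row 2: a1 a2 b23 b24 a5
  row 3: a1 a2 a3 a4 b35
  row 4: a1 a2 b43 a4 a5
Rows 1 and 2 agree on E; apply E→C and equate their C entries.
Rows 1 and 4 agree on E; apply E→C and equate their C entries.
Rows 1 and 2 agree on C, E; apply C, E→A, B and equate their A, B entries.
Row 4 is now all distinguished symbols — the join is lossless.

Yes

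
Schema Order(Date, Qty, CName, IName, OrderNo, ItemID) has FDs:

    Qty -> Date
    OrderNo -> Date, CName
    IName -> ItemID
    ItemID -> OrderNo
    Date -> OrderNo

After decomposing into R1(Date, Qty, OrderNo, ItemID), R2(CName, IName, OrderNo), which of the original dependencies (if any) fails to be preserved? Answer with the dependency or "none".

IName -> ItemID

Check IName → ItemID: no single fragment contains all of {IName, ItemID}, and the restricted closure of {IName} across the fragments never reaches {ItemID}.
Qty → Date is preserved.
OrderNo → Date, CName is preserved.
ItemID → OrderNo is preserved.
Date → OrderNo is preserved.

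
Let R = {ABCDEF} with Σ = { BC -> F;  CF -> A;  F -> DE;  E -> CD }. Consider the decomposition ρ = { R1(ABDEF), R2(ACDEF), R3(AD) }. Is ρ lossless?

Yes

Chase test. Columns are ABCDEF; row i has aⱼ where attribute j ∈ Ri, else bᵢⱼ.
Initial tableau (one row per fragment):
  row 1: a1 a2 b13 a4 a5 a6
  row 2: a1 b22 a3 a4 a5 a6
  row 3: a1 b32 b33 a4 b35 b36
Rows 1 and 2 agree on E; apply E→CD and equate their CD entries.
Row 1 is now all distinguished symbols — the join is lossless.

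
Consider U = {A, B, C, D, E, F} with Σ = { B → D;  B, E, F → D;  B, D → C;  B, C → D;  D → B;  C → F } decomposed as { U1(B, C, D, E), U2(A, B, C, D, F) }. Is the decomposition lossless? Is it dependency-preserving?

lossy but dependency-preserving

Lossless test: (B, C, D)⁺ = {B, C, D, F}, which is a superkey of neither fragment — lossy.
Dependency preservation: B, E, F → D is not contained in any single fragment, but the restricted closure of its left-hand side across the fragments still reaches the right-hand side; the remaining FDs each lie inside some fragment. All dependencies are preserved.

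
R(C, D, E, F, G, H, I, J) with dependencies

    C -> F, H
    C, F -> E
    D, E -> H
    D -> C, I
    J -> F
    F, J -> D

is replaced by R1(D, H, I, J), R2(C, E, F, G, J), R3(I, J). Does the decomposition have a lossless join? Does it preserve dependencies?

Lossless test (chase): Rows 1 and 2 agree on J; apply J→F and equate their F entries. Rows 1 and 3 agree on J; apply J→F and equate their F entries. Rows 1 and 2 agree on F, J; apply F, J→D and equate their D entries. Rows 1 and 3 agree on F, J; apply F, J→D and equate their D entries. Rows 1 and 2 agree on D; apply D→C, I and equate their C, I entries. Rows 1 and 3 agree on D; apply D→C, I and equate their C, I entries. Rows 1 and 2 agree on C; apply C→F, H and equate their F, H entries. Rows 1 and 3 agree on C; apply C→F, H and equate their F, H entries. Rows 1 and 2 agree on C, F; apply C, F→E and equate their E entries. Rows 1 and 3 agree on C, F; apply C, F→E and equate their E entries. Row 2 is now all distinguished symbols — the join is lossless.
Dependency preservation: the restricted closure of {C} across the fragments never reaches {F, H}, so C → F, H cannot be enforced without a join — not preserved.

lossless but not dependency-preserving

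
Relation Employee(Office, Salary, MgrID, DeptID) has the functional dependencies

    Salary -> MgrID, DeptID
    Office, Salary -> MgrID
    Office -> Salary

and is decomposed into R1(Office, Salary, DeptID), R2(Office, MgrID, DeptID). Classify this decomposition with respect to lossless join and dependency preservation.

lossless but not dependency-preserving

Lossless test: (Office, DeptID)⁺ = {Office, Salary, MgrID, DeptID}, which contains all of one fragment — lossless.
Dependency preservation: the restricted closure of {Salary} across the fragments never reaches {MgrID, DeptID}, so Salary → MgrID, DeptID cannot be enforced without a join — not preserved.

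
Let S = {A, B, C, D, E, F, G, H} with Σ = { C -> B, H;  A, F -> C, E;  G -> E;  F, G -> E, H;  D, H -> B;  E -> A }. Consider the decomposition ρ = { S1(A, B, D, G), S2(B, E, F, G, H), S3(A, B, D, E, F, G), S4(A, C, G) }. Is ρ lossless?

No

Chase test. Columns are A, B, C, D, E, F, G, H; row i has aⱼ where attribute j ∈ Si, else bᵢⱼ.
Initial tableau (one row per fragment):
  row 1: a1 a2 b13 a4 b15 b16 a7 b18
  row 2: b21 a2 b23 b24 a5 a6 a7 a8
  row 3: a1 a2 b33 a4 a5 a6 a7 b38
  row 4: a1 b42 a3 b44 b45 b46 a7 b48
Rows 1 and 2 agree on G; apply G→E and equate their E entries.
Rows 1 and 4 agree on G; apply G→E and equate their E entries.
Rows 2 and 3 agree on F, G; apply F, G→E, H and equate their E, H entries.
Rows 1 and 2 agree on E; apply E→A and equate their A entries.
Rows 2 and 3 agree on A, F; apply A, F→C, E and equate their C, E entries.
No row becomes fully distinguished — the join is lossy.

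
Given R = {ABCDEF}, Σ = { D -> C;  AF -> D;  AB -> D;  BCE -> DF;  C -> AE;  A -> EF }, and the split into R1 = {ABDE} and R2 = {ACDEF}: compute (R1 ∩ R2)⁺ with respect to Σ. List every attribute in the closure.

R1 ∩ R2 = {ADE}.
D → C applies, adding C
A → EF applies, adding F
Closure: {ACDEF}.

ACDEF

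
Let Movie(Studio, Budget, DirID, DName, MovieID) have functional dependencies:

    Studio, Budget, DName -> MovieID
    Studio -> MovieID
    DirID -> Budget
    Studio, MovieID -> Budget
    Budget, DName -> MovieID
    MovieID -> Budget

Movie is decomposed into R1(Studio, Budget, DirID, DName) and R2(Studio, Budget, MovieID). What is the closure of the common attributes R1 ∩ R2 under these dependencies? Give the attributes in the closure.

R1 ∩ R2 = {Studio, Budget}.
Studio → MovieID applies, adding MovieID
Closure: {Studio, Budget, MovieID}.

Studio, Budget, MovieID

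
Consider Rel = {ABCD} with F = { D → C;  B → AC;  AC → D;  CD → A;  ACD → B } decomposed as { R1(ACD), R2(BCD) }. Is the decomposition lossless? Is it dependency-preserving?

Lossless test: (CD)⁺ = {ABCD}, which contains all of one fragment — lossless.
Dependency preservation: B → AC; ACD → B are not contained in any single fragment, but the restricted closure of each left-hand side across the fragments still reaches the right-hand side; the remaining FDs each lie inside some fragment. All dependencies are preserved.

lossless and dependency-preserving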